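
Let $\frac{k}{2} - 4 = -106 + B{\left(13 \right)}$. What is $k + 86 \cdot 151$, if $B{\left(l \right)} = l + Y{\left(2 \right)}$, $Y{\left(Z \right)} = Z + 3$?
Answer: $12818$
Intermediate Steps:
$Y{\left(Z \right)} = 3 + Z$
$B{\left(l \right)} = 5 + l$ ($B{\left(l \right)} = l + \left(3 + 2\right) = l + 5 = 5 + l$)
$k = -168$ ($k = 8 + 2 \left(-106 + \left(5 + 13\right)\right) = 8 + 2 \left(-106 + 18\right) = 8 + 2 \left(-88\right) = 8 - 176 = -168$)
$k + 86 \cdot 151 = -168 + 86 \cdot 151 = -168 + 12986 = 12818$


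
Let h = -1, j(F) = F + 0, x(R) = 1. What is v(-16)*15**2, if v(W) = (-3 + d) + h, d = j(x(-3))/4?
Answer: -3375/4 ≈ -843.75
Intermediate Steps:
j(F) = F
d = 1/4 ≈ 0.25000
v(W) = -15/4 (v(W) = (-3 + 1/4) - 1 = -11/4 - 1 = -15/4)
v(-16)*15**2 = -15/4*15**2 = -15/4*225 = -3375/4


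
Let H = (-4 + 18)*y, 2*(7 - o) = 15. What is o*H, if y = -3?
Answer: 21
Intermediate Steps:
o = -1/2 (o = 7 - 1/2*15 = 7 - 15/2 = -1/2 ≈ -0.50000)
H = -42 (H = (-4 + 18)*(-3) = 14*(-3) = -42)
o*H = -1/2*(-42) = 21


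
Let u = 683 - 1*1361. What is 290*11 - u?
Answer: 3868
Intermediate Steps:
u = -678 (u = 683 - 1361 = -678)
290*11 - u = 290*11 - 1*(-678) = 3190 + 678 = 3868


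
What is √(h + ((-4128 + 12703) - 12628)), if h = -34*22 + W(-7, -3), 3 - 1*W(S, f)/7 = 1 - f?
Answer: 2*I*√1202 ≈ 69.34*I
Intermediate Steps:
W(S, f) = 14 + 7*f (W(S, f) = 21 - 7*(1 - f) = 21 + (-7 + 7*f) = 14 + 7*f)
h = -755 (h = -34*22 + (14 + 7*(-3)) = -748 + (14 - 21) = -748 - 7 = -755)
√(h + ((-4128 + 12703) - 12628)) = √(-755 + ((-4128 + 12703) - 12628)) = √(-755 + (8575 - 12628)) = √(-755 - 4053) = √(-4808) = 2*I*√1202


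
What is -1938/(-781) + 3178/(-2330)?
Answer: 1016761/909865 ≈ 1.1175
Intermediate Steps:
-1938/(-781) + 3178/(-2330) = -1938*(-1/781) + 3178*(-1/2330) = 1938/781 - 1589/1165 = 1016761/909865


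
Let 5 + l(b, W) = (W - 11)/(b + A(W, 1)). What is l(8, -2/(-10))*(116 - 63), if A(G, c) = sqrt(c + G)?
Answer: -53053/157 + 1431*sqrt(30)/785 ≈ -327.93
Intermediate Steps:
A(G, c) = sqrt(G + c)
l(b, W) = -5 + (-11 + W)/(b + sqrt(1 + W)) (l(b, W) = -5 + (W - 11)/(b + sqrt(W + 1)) = -5 + (-11 + W)/(b + sqrt(1 + W)))
l(8, -2/(-10))*(116 - 63) = ((-11 - 2/(-10) - 5*8 - 5*sqrt(1 - 2/(-10)))/(8 + sqrt(1 - 2/(-10))))*(116 - 63) = ((-11 - 2*(-1/10) - 40 - 5*sqrt(1 - 2*(-1/10)))/(8 + sqrt(1 - 2*(-1/10))))*53 = ((-11 + 1/5 - 40 - 5*sqrt(1 + 1/5))/(8 + sqrt(1 + 1/5)))*53 = ((-11 + 1/5 - 40 - sqrt(30))/(8 + sqrt(6/5)))*53 = ((-11 + 1/5 - 40 - sqrt(30))/(8 + sqrt(30)/5))*53 = ((-254/5 - sqrt(30))/(8 + sqrt(30)/5))*53 = 53*(-254/5 - sqrt(30))/(8 + sqrt(30)/5)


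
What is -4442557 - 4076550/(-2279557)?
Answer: -10127057830699/2279557 ≈ -4.4426e+6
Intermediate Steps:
-4442557 - 4076550/(-2279557) = -4442557 - 4076550*(-1/2279557) = -4442557 + 4076550/2279557 = -10127057830699/2279557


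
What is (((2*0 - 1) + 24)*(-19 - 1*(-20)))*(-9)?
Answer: -207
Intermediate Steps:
(((2*0 - 1) + 24)*(-19 - 1*(-20)))*(-9) = (((0 - 1) + 24)*(-19 + 20))*(-9) = ((-1 + 24)*1)*(-9) = (23*1)*(-9) = 23*(-9) = -207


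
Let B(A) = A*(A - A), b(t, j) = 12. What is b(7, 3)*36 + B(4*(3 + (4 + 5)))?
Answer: 432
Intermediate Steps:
B(A) = 0 (B(A) = A*0 = 0)
b(7, 3)*36 + B(4*(3 + (4 + 5))) = 12*36 + 0 = 432 + 0 = 432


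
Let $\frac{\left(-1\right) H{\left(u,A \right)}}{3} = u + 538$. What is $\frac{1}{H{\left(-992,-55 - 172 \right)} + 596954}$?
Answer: $\frac{1}{598316} \approx 1.6714 \cdot 10^{-6}$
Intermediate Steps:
$H{\left(u,A \right)} = -1614 - 3 u$ ($H{\left(u,A \right)} = - 3 \left(u + 538\right) = - 3 \left(538 + u\right) = -1614 - 3 u$)
$\frac{1}{H{\left(-992,-55 - 172 \right)} + 596954} = \frac{1}{\left(-1614 - -2976\right) + 596954} = \frac{1}{\left(-1614 + 2976\right) + 596954} = \frac{1}{1362 + 596954} = \frac{1}{598316}$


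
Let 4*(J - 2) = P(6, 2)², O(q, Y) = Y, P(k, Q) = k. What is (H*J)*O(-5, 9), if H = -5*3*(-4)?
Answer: 5940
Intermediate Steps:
H = 60 (H = -15*(-4) = 60)
J = 11 (J = 2 + (¼)*6² = 2 + (¼)*36 = 2 + 9 = 11)
(H*J)*O(-5, 9) = (60*11)*9 = 660*9 = 5940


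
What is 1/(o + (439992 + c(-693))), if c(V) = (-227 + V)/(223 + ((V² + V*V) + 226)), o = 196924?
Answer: 960947/612042518532 ≈ 1.5701e-6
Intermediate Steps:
c(V) = (-227 + V)/(449 + 2*V²) (c(V) = (-227 + V)/(223 + ((V² + V²) + 226)) = (-227 + V)/(223 + (2*V² + 226)) = (-227 + V)/(223 + (226 + 2*V²)) = (-227 + V)/(449 + 2*V²))
1/(o + (439992 + c(-693))) = 1/(196924 + (439992 + (-227 - 693)/(449 + 2*(-693)²))) = 1/(196924 + (439992 - 920/(449 + 2*480249))) = 1/(196924 + (439992 - 920/(449 + 960498))) = 1/(196924 + (439992 - 920/960947)) = 1/(196924 + 422808991504/960947) = 1/(612042518532/960947) = 960947/612042518532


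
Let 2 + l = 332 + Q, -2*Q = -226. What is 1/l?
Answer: 1/443 ≈ 0.0022573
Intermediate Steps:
Q = 113 (Q = -1/2*(-226) = 113)
l = 443 (l = -2 + (332 + 113) = -2 + 445 = 443)
1/l = 1/443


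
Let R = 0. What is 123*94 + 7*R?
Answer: 11562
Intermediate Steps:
123*94 + 7*R = 123*94 + 7*0 = 11562 + 0 = 11562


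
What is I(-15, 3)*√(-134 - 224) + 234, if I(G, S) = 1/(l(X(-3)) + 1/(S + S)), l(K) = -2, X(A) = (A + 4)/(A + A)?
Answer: 234 - 6*I*√358/11 ≈ 234.0 - 10.32*I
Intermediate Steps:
X(A) = (4 + A)/(2*A) (X(A) = (4 + A)/((2*A)) = (4 + A)*(1/(2*A)) = (4 + A)/(2*A))
I(G, S) = 1/(-2 + 1/(2*S)) (I(G, S) = 1/(-2 + 1/(S + S)) = 1/(-2 + 1/(2*S)))
I(-15, 3)*√(-134 - 224) + 234 = (2*3/(1 - 4*3))*√(-134 - 224) + 234 = (2*3/(1 - 12))*√(-358) + 234 = (2*3/(-11))*(I*√358) + 234 = (2*3*(-1/11))*(I*√358) + 234 = -6*I*√358/11 + 234 = 234 - 6*I*√358/11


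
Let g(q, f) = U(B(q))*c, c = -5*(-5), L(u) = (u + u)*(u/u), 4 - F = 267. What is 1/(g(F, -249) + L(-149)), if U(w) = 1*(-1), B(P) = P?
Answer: -1/323 ≈ -0.0030960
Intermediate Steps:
F = -263 (F = 4 - 1*267 = 4 - 267 = -263)
U(w) = -1
L(u) = 2*u (L(u) = (2*u)*1 = 2*u)
c = 25
g(q, f) = -25 (g(q, f) = -1*25 = -25)
1/(g(F, -249) + L(-149)) = 1/(-25 + 2*(-149)) = 1/(-25 - 298) = 1/(-323) = -1/323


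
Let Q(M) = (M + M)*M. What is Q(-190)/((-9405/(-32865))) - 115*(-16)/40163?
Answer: 334389166120/1325379 ≈ 2.5230e+5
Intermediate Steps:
Q(M) = 2*M² (Q(M) = (2*M)*M = 2*M²)
Q(-190)/((-9405/(-32865))) - 115*(-16)/40163 = (2*(-190)²)/((-9405/(-32865))) - 115*(-16)/40163 = (2*36100)/((-9405*(-1/32865))) + 1840*(1/40163) = 72200/(627/2191) + 1840/40163 = 72200*(2191/627) + 1840/40163 = 8325800/33 + 1840/40163 = 334389166120/1325379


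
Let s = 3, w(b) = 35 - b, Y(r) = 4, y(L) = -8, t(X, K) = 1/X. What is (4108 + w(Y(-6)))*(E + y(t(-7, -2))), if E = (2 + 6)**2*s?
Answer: 761576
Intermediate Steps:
E = 192 (E = (2 + 6)**2*3 = 8**2*3 = 64*3 = 192)
(4108 + w(Y(-6)))*(E + y(t(-7, -2))) = (4108 + (35 - 1*4))*(192 - 8) = (4108 + (35 - 4))*184 = (4108 + 31)*184 = 4139*184 = 761576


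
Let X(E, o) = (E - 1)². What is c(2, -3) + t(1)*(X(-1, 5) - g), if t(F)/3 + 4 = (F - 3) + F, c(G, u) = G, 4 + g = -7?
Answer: -223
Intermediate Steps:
g = -11 (g = -4 - 7 = -11)
t(F) = -21 + 6*F (t(F) = -12 + 3*((F - 3) + F) = -12 + 3*((-3 + F) + F) = -12 + 3*(-3 + 2*F) = -12 + (-9 + 6*F) = -21 + 6*F)
X(E, o) = (-1 + E)²
c(2, -3) + t(1)*(X(-1, 5) - g) = 2 + (-21 + 6*1)*((-1 - 1)² - 1*(-11)) = 2 + (-21 + 6)*((-2)² + 11) = 2 - 15*(4 + 11) = 2 - 15*15 = 2 - 225 = -223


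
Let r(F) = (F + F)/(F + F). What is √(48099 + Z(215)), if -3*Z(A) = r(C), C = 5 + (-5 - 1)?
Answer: 2*√108222/3 ≈ 219.31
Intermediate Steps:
C = -1 (C = 5 - 6 = -1)
r(F) = 1 (r(F) = (2*F)/((2*F)) = (2*F)*(1/(2*F)) = 1)
Z(A) = -⅓ (Z(A) = -⅓*1 = -⅓)
√(48099 + Z(215)) = √(48099 - ⅓) = √(144296/3) = 2*√108222/3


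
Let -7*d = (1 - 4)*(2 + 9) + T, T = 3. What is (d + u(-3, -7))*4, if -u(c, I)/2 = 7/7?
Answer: 64/7 ≈ 9.1429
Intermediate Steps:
d = 30/7 (d = -((1 - 4)*(2 + 9) + 3)/7 = -(-3*11 + 3)/7 = -(-33 + 3)/7 = -⅐*(-30) = 30/7 ≈ 4.2857)
u(c, I) = -2 (u(c, I) = -14/7 = -2*1 = -2)
(d + u(-3, -7))*4 = (30/7 - 2)*4 = (16/7)*4 = 64/7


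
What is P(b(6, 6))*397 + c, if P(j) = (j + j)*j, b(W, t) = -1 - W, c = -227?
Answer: 38679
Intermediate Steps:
P(j) = 2*j**2 (P(j) = (2*j)*j = 2*j**2)
P(b(6, 6))*397 + c = (2*(-1 - 1*6)**2)*397 - 227 = (2*(-1 - 6)**2)*397 - 227 = (2*(-7)**2)*397 - 227 = (2*49)*397 - 227 = 98*397 - 227 = 38906 - 227 = 38679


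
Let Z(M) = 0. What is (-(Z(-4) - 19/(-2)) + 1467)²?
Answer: 8497225/4 ≈ 2.1243e+6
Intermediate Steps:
(-(Z(-4) - 19/(-2)) + 1467)² = (-(0 - 19/(-2)) + 1467)² = (-(0 - 19*(-½)) + 1467)² = (-(0 + 19/2) + 1467)² = (-1*19/2 + 1467)² = (-19/2 + 1467)² = (2915/2)² = 8497225/4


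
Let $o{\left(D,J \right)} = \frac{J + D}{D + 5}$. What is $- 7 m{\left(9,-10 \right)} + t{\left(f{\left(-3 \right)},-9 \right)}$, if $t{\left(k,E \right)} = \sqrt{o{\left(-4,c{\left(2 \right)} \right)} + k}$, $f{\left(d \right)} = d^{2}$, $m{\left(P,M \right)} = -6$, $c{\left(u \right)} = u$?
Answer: $42 + \sqrt{7} \approx 44.646$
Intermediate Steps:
$o{\left(D,J \right)} = \frac{D + J}{5 + D}$
$t{\left(k,E \right)} = \sqrt{-2 + k}$ ($t{\left(k,E \right)} = \sqrt{\frac{-4 + 2}{5 - 4} + k} = \sqrt{1^{-1} \left(-2\right) + k} = \sqrt{1 \left(-2\right) + k} = \sqrt{-2 + k}$)
$- 7 m{\left(9,-10 \right)} + t{\left(f{\left(-3 \right)},-9 \right)} = \left(-7\right) \left(-6\right) + \sqrt{-2 + \left(-3\right)^{2}} = 42 + \sqrt{-2 + 9} = 42 + \sqrt{7}$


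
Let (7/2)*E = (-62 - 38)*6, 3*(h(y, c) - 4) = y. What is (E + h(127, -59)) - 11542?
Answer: -245009/21 ≈ -11667.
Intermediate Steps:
h(y, c) = 4 + y/3
E = -1200/7 (E = 2*((-62 - 38)*6)/7 = 2*(-100*6)/7 = (2/7)*(-600) = -1200/7 ≈ -171.43)
(E + h(127, -59)) - 11542 = (-1200/7 + (4 + (⅓)*127)) - 11542 = (-1200/7 + (4 + 127/3)) - 11542 = (-1200/7 + 139/3) - 11542 = -2627/21 - 11542 = -245009/21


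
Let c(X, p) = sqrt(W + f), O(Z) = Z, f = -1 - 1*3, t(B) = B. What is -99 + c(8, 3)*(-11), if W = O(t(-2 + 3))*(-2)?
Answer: -99 - 11*I*sqrt(6) ≈ -99.0 - 26.944*I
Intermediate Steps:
f = -4 (f = -1 - 3 = -4)
W = -2 (W = (-2 + 3)*(-2) = 1*(-2) = -2)
c(X, p) = I*sqrt(6) (c(X, p) = sqrt(-2 - 4) = sqrt(-6) = I*sqrt(6))
-99 + c(8, 3)*(-11) = -99 + (I*sqrt(6))*(-11) = -99 - 11*I*sqrt(6)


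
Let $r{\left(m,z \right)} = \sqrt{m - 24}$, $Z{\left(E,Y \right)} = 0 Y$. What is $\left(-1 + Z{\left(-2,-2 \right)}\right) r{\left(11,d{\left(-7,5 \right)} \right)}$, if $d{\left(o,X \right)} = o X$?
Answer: $- i \sqrt{13} \approx - 3.6056 i$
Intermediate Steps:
$Z{\left(E,Y \right)} = 0$
$d{\left(o,X \right)} = X o$
$r{\left(m,z \right)} = \sqrt{-24 + m}$
$\left(-1 + Z{\left(-2,-2 \right)}\right) r{\left(11,d{\left(-7,5 \right)} \right)} = \left(-1 + 0\right) \sqrt{-24 + 11} = - \sqrt{-13} = - i \sqrt{13}$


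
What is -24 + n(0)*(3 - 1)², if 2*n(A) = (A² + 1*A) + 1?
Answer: -22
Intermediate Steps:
n(A) = ½ + A/2 + A²/2 (n(A) = ((A² + 1*A) + 1)/2 = ((A² + A) + 1)/2 = ((A + A²) + 1)/2 = (1 + A + A²)/2 = ½ + A/2 + A²/2)
-24 + n(0)*(3 - 1)² = -24 + (½ + (½)*0 + (½)*0²)*(3 - 1)² = -24 + (½ + 0 + (½)*0)*2² = -24 + (½ + 0 + 0)*4 = -24 + (½)*4 = -24 + 2 = -22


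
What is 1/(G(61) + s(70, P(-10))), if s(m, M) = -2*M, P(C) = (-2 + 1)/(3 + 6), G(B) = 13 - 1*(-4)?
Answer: 9/155 ≈ 0.058065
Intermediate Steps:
G(B) = 17 (G(B) = 13 + 4 = 17)
P(C) = -⅑ (P(C) = -1/9 = -1*⅑ = -⅑)
1/(G(61) + s(70, P(-10))) = 1/(17 - 2*(-⅑)) = 1/(17 + 2/9) = 1/(155/9) = 9/155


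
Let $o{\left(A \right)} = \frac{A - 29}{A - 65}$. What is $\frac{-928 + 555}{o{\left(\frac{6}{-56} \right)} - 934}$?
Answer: $\frac{679979}{1701867} \approx 0.39955$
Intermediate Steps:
$o{\left(A \right)} = \frac{-29 + A}{-65 + A}$
$\frac{-928 + 555}{o{\left(\frac{6}{-56} \right)} - 934} = \frac{-928 + 555}{\frac{-29 + \frac{6}{-56}}{-65 + \frac{6}{-56}} - 934} = - \frac{373}{\frac{-29 + 6 \left(- \frac{1}{56}\right)}{-65 + 6 \left(- \frac{1}{56}\right)} - 934} = - \frac{373}{\frac{-29 - \frac{3}{28}}{-65 - \frac{3}{28}} - 934} = - \frac{373}{\frac{1}{- \frac{1823}{28}} \left(- \frac{815}{28}\right) - 934} = - \frac{373}{\left(- \frac{28}{1823}\right) \left(- \frac{815}{28}\right) - 934} = - \frac{373}{\frac{815}{1823} - 934} = - \frac{373}{- \frac{1701867}{1823}} = \left(-373\right) \left(- \frac{1823}{1701867}\right) = \frac{679979}{1701867}$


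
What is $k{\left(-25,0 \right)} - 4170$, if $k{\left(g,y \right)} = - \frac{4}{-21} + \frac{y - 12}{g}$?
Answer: $- \frac{2188898}{525} \approx -4169.3$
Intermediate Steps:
$k{\left(g,y \right)} = \frac{4}{21} + \frac{-12 + y}{g}$ ($k{\left(g,y \right)} = \left(-4\right) \left(- \frac{1}{21}\right) + \frac{-12 + y}{g} = \frac{4}{21} + \frac{-12 + y}{g}$)
$k{\left(-25,0 \right)} - 4170 = \frac{-12 + 0 + \frac{4}{21} \left(-25\right)}{-25} - 4170 = - \frac{-12 + 0 - \frac{100}{21}}{25} - 4170 = \left(- \frac{1}{25}\right) \left(- \frac{352}{21}\right) - 4170 = \frac{352}{525} - 4170 = - \frac{2188898}{525}$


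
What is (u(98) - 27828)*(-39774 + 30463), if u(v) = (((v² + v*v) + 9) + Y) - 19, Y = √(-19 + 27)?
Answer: 80353930 - 18622*√2 ≈ 8.0328e+7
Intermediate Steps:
Y = 2*√2 (Y = √8 = 2*√2 ≈ 2.8284)
u(v) = -10 + 2*√2 + 2*v² (u(v) = (((v² + v*v) + 9) + 2*√2) - 19 = (((v² + v²) + 9) + 2*√2) - 19 = ((2*v² + 9) + 2*√2) - 19 = ((9 + 2*v²) + 2*√2) - 19 = (9 + 2*√2 + 2*v²) - 19 = -10 + 2*√2 + 2*v²)
(u(98) - 27828)*(-39774 + 30463) = ((-10 + 2*√2 + 2*98²) - 27828)*(-39774 + 30463) = ((-10 + 2*√2 + 2*9604) - 27828)*(-9311) = ((-10 + 2*√2 + 19208) - 27828)*(-9311) = ((19198 + 2*√2) - 27828)*(-9311) = (-8630 + 2*√2)*(-9311) = 80353930 - 18622*√2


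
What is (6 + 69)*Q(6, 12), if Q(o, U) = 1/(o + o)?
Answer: 25/4 ≈ 6.2500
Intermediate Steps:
Q(o, U) = 1/(2*o)
(6 + 69)*Q(6, 12) = (6 + 69)*((½)/6) = 75*((½)*(⅙)) = 75*(1/12) = 25/4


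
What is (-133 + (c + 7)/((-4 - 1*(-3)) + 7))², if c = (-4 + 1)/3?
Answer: 17424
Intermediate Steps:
c = -1 (c = -3*⅓ = -1)
(-133 + (c + 7)/((-4 - 1*(-3)) + 7))² = (-133 + (-1 + 7)/((-4 - 1*(-3)) + 7))² = (-133 + 6/((-4 + 3) + 7))² = (-133 + 6/(-1 + 7))² = (-133 + 6/6)² = (-133 + (⅙)*6)² = (-133 + 1)² = (-132)² = 17424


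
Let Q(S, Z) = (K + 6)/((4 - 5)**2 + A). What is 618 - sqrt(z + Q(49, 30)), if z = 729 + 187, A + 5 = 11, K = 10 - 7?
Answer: 618 - sqrt(44947)/7 ≈ 587.71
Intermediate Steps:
K = 3
A = 6 (A = -5 + 11 = 6)
Q(S, Z) = 9/7 (Q(S, Z) = (3 + 6)/((4 - 5)**2 + 6) = 9/((-1)**2 + 6) = 9/(1 + 6) = 9/7)
z = 916
618 - sqrt(z + Q(49, 30)) = 618 - sqrt(916 + 9/7) = 618 - sqrt(6421/7) = 618 - sqrt(44947)/7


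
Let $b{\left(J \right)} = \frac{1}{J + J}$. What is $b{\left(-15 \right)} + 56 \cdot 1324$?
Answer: $\frac{2224319}{30} \approx 74144.0$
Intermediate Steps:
$b{\left(J \right)} = \frac{1}{2 J}$
$b{\left(-15 \right)} + 56 \cdot 1324 = \frac{1}{2 \left(-15\right)} + 56 \cdot 1324 = \frac{1}{2} \left(- \frac{1}{15}\right) + 74144 = - \frac{1}{30} + 74144 = \frac{2224319}{30}$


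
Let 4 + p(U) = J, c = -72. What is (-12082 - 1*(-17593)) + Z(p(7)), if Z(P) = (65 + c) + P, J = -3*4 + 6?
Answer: 5494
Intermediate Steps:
J = -6 (J = -12 + 6 = -6)
p(U) = -10 (p(U) = -4 - 6 = -10)
Z(P) = -7 + P (Z(P) = (65 - 72) + P = -7 + P)
(-12082 - 1*(-17593)) + Z(p(7)) = (-12082 - 1*(-17593)) + (-7 - 10) = (-12082 + 17593) - 17 = 5511 - 17 = 5494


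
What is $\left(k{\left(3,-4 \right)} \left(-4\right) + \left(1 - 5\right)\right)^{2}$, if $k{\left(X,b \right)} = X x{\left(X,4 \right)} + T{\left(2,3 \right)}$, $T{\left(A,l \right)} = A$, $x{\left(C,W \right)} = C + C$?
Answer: $7056$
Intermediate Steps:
$x{\left(C,W \right)} = 2 C$
$k{\left(X,b \right)} = 2 + 2 X^{2}$ ($k{\left(X,b \right)} = X 2 X + 2 = 2 X^{2} + 2 = 2 + 2 X^{2}$)
$\left(k{\left(3,-4 \right)} \left(-4\right) + \left(1 - 5\right)\right)^{2} = \left(\left(2 + 2 \cdot 3^{2}\right) \left(-4\right) + \left(1 - 5\right)\right)^{2} = \left(\left(2 + 2 \cdot 9\right) \left(-4\right) - 4\right)^{2} = \left(\left(2 + 18\right) \left(-4\right) - 4\right)^{2} = \left(20 \left(-4\right) - 4\right)^{2} = \left(-80 - 4\right)^{2} = \left(-84\right)^{2} = 7056$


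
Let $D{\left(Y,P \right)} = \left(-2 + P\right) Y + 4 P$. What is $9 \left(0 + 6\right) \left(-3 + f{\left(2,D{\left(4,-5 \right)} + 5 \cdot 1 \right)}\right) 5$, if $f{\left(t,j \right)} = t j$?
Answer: $-24030$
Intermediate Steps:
$D{\left(Y,P \right)} = 4 P + Y \left(-2 + P\right)$ ($D{\left(Y,P \right)} = Y \left(-2 + P\right) + 4 P = 4 P + Y \left(-2 + P\right)$)
$f{\left(t,j \right)} = j t$
$9 \left(0 + 6\right) \left(-3 + f{\left(2,D{\left(4,-5 \right)} + 5 \cdot 1 \right)}\right) 5 = 9 \left(0 + 6\right) \left(-3 + \left(\left(\left(-2\right) 4 + 4 \left(-5\right) - 20\right) + 5 \cdot 1\right) 2\right) 5 = 9 \cdot 6 \left(-3 + \left(\left(-8 - 20 - 20\right) + 5\right) 2\right) 5 = 9 \cdot 6 \left(-3 + \left(-48 + 5\right) 2\right) 5 = 9 \cdot 6 \left(-3 - 86\right) 5 = 9 \cdot 6 \left(-89\right) 5 = 9 \left(-534\right) 5 = \left(-4806\right) 5 = -24030$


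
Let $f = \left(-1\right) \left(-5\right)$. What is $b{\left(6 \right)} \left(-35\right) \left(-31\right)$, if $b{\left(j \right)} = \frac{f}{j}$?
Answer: $\frac{5425}{6} \approx 904.17$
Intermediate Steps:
$f = 5$
$b{\left(j \right)} = \frac{5}{j}$
$b{\left(6 \right)} \left(-35\right) \left(-31\right) = \frac{5}{6} \left(-35\right) \left(-31\right) = \left(- \frac{175}{6}\right) \left(-31\right) = \frac{5425}{6}$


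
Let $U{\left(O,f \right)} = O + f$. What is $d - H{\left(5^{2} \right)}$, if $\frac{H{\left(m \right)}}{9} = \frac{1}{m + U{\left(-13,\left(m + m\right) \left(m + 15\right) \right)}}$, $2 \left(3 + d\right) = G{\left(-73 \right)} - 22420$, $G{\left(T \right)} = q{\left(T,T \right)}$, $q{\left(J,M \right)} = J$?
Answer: $- \frac{22634003}{2012} \approx -11250.0$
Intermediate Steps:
$G{\left(T \right)} = T$
$d = - \frac{22499}{2}$ ($d = -3 + \frac{-73 - 22420}{2} = -3 + \frac{1}{2} \left(-22493\right) = -3 - \frac{22493}{2} = - \frac{22499}{2} \approx -11250.0$)
$H{\left(m \right)} = \frac{9}{-13 + m + 2 m \left(15 + m\right)}$ ($H{\left(m \right)} = \frac{9}{m + \left(-13 + \left(m + m\right) \left(m + 15\right)\right)} = \frac{9}{m + \left(-13 + 2 m \left(15 + m\right)\right)} = \frac{9}{-13 + m + 2 m \left(15 + m\right)}$)
$d - H{\left(5^{2} \right)} = - \frac{22499}{2} - \frac{9}{-13 + 5^{2} + 2 \cdot 5^{2} \left(15 + 5^{2}\right)} = - \frac{22499}{2} - \frac{9}{-13 + 25 + 2 \cdot 25 \left(15 + 25\right)} = - \frac{22499}{2} - \frac{9}{-13 + 25 + 2 \cdot 25 \cdot 40} = - \frac{22499}{2} - \frac{9}{-13 + 25 + 2000} = - \frac{22499}{2} - \frac{9}{2012} = - \frac{22634003}{2012}$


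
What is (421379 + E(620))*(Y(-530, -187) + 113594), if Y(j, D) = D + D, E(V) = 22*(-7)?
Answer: 47691094500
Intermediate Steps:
E(V) = -154
Y(j, D) = 2*D
(421379 + E(620))*(Y(-530, -187) + 113594) = (421379 - 154)*(2*(-187) + 113594) = 421225*(-374 + 113594) = 421225*113220 = 47691094500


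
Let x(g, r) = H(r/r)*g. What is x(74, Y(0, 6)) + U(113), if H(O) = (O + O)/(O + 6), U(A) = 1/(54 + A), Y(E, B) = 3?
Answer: 24723/1169 ≈ 21.149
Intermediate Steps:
H(O) = 2*O/(6 + O) (H(O) = (2*O)/(6 + O) = 2*O/(6 + O))
x(g, r) = 2*g/7 (x(g, r) = (2*(r/r)/(6 + r/r))*g = (2*1/(6 + 1))*g = (2*1/7)*g = (2*1*(1/7))*g = 2*g/7)
x(74, Y(0, 6)) + U(113) = (2/7)*74 + 1/(54 + 113) = 148/7 + 1/167 = 24723/1169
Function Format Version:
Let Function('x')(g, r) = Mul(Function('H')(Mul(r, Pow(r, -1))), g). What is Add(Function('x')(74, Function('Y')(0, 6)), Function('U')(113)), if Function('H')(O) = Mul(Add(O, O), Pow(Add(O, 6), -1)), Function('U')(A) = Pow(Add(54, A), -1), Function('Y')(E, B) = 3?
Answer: Rational(24723, 1169) ≈ 21.149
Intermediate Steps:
Function('H')(O) = Mul(2, O, Pow(Add(6, O), -1)) (Function('H')(O) = Mul(Mul(2, O), Pow(Add(6, O), -1)) = Mul(2, O, Pow(Add(6, O), -1)))
Function('x')(g, r) = Mul(Rational(2, 7), g) (Function('x')(g, r) = Mul(Mul(2, Mul(r, Pow(r, -1)), Pow(Add(6, Mul(r, Pow(r, -1))), -1)), g) = Mul(Mul(2, 1, Pow(Add(6, 1), -1)), g) = Mul(Mul(2, 1, Pow(7, -1)), g) = Mul(Mul(2, 1, Rational(1, 7)), g) = Mul(Rational(2, 7), g))
Add(Function('x')(74, Function('Y')(0, 6)), Function('U')(113)) = Add(Mul(Rational(2, 7), 74), Pow(Add(54, 113), -1)) = Add(Rational(148, 7), Pow(167, -1)) = Add(Rational(148, 7), Rational(1, 167)) = Rational(24723, 1169)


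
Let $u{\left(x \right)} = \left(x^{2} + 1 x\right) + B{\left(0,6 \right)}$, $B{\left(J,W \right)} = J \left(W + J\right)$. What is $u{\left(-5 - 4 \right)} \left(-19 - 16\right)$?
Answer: $-2520$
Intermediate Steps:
$B{\left(J,W \right)} = J \left(J + W\right)$
$u{\left(x \right)} = x + x^{2}$ ($u{\left(x \right)} = \left(x^{2} + 1 x\right) + 0 \left(0 + 6\right) = \left(x^{2} + x\right) + 0 \cdot 6 = \left(x + x^{2}\right) + 0 = x + x^{2}$)
$u{\left(-5 - 4 \right)} \left(-19 - 16\right) = \left(-5 - 4\right) \left(1 - 9\right) \left(-19 - 16\right) = \left(-5 - 4\right) \left(1 - 9\right) \left(-35\right) = - 9 \left(1 - 9\right) \left(-35\right) = \left(-9\right) \left(-8\right) \left(-35\right) = 72 \left(-35\right) = -2520$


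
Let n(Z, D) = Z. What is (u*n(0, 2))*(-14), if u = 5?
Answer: 0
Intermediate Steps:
(u*n(0, 2))*(-14) = (5*0)*(-14) = 0*(-14) = 0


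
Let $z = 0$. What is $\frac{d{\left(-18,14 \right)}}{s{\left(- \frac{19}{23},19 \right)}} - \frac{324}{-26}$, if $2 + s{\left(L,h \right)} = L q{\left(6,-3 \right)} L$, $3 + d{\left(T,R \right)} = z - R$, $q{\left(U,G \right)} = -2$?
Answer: $\frac{405269}{23140} \approx 17.514$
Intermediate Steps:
$d{\left(T,R \right)} = -3 - R$ ($d{\left(T,R \right)} = -3 + \left(0 - R\right) = -3 - R$)
$s{\left(L,h \right)} = -2 - 2 L^{2}$ ($s{\left(L,h \right)} = -2 + L \left(-2\right) L = -2 + - 2 L L = -2 - 2 L^{2}$)
$\frac{d{\left(-18,14 \right)}}{s{\left(- \frac{19}{23},19 \right)}} - \frac{324}{-26} = \frac{-3 - 14}{-2 - 2 \left(- \frac{19}{23}\right)^{2}} - \frac{324}{-26} = \frac{-3 - 14}{-2 - 2 \left(\left(-19\right) \frac{1}{23}\right)^{2}} - - \frac{162}{13} = - \frac{17}{-2 - 2 \left(- \frac{19}{23}\right)^{2}} + \frac{162}{13} = - \frac{17}{-2 - \frac{722}{529}} + \frac{162}{13} = - \frac{17}{- \frac{1780}{529}} + \frac{162}{13} = \left(-17\right) \left(- \frac{529}{1780}\right) + \frac{162}{13} = \frac{8993}{1780} + \frac{162}{13} = \frac{405269}{23140}$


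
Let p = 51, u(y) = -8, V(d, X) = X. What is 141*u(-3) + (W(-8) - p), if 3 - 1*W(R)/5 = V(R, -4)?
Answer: -1144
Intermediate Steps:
W(R) = 35 (W(R) = 15 - 5*(-4) = 15 + 20 = 35)
141*u(-3) + (W(-8) - p) = 141*(-8) + (35 - 1*51) = -1128 + (35 - 51) = -1128 - 16 = -1144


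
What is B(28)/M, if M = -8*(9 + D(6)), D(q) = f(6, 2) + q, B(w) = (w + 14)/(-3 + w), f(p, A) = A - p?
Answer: -21/1100 ≈ -0.019091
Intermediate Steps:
B(w) = (14 + w)/(-3 + w)
D(q) = -4 + q (D(q) = (2 - 1*6) + q = (2 - 6) + q = -4 + q)
M = -88 (M = -8*(9 + (-4 + 6)) = -8*(9 + 2) = -8*11 = -88)
B(28)/M = ((14 + 28)/(-3 + 28))/(-88) = (42/25)*(-1/88) = -21/1100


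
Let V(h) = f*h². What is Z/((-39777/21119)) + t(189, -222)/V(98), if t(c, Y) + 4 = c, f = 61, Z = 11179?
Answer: -138311493096299/23303116788 ≈ -5935.3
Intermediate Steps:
V(h) = 61*h²
t(c, Y) = -4 + c
Z/((-39777/21119)) + t(189, -222)/V(98) = 11179/((-39777/21119)) + (-4 + 189)/((61*98²)) = 11179/((-39777*1/21119)) + 185/((61*9604)) = 11179/(-39777/21119) + 185/585844 = 11179*(-21119/39777) + 185*(1/585844) = -236089301/39777 + 185/585844 = -138311493096299/23303116788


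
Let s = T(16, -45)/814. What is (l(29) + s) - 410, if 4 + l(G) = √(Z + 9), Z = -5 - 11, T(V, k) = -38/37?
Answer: -6234445/15059 + I*√7 ≈ -414.0 + 2.6458*I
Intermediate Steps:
T(V, k) = -38/37 (T(V, k) = -38*1/37 = -38/37)
Z = -16
l(G) = -4 + I*√7 (l(G) = -4 + √(-16 + 9) = -4 + √(-7) = -4 + I*√7)
s = -19/15059 (s = -38/37/814 = -38/37*1/814 = -19/15059 ≈ -0.0012617)
(l(29) + s) - 410 = ((-4 + I*√7) - 19/15059) - 410 = (-60255/15059 + I*√7) - 410 = -6234445/15059 + I*√7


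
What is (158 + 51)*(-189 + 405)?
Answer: 45144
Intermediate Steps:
(158 + 51)*(-189 + 405) = 209*216 = 45144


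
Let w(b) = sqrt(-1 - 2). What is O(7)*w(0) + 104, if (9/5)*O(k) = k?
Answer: 104 + 35*I*sqrt(3)/9 ≈ 104.0 + 6.7358*I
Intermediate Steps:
O(k) = 5*k/9
w(b) = I*sqrt(3) (w(b) = sqrt(-3) = I*sqrt(3))
O(7)*w(0) + 104 = ((5/9)*7)*(I*sqrt(3)) + 104 = 35*(I*sqrt(3))/9 + 104 = 35*I*sqrt(3)/9 + 104 = 104 + 35*I*sqrt(3)/9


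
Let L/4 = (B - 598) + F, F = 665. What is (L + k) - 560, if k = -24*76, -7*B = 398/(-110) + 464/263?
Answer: -30592616/14465 ≈ -2114.9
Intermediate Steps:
B = 3831/14465 (B = -(398/(-110) + 464/263)/7 = -(398*(-1/110) + 464*(1/263))/7 = -(-199/55 + 464/263)/7 = -⅐*(-26817/14465) = 3831/14465 ≈ 0.26485)
k = -1824
L = 3891944/14465 (L = 4*((3831/14465 - 598) + 665) = 4*(-8646239/14465 + 665) = 4*(972986/14465) = 3891944/14465 ≈ 269.06)
(L + k) - 560 = (3891944/14465 - 1824) - 560 = -22492216/14465 - 560 = -30592616/14465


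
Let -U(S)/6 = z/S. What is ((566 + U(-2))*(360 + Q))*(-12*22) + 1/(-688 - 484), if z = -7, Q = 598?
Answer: -161545010881/1172 ≈ -1.3784e+8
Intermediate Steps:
U(S) = 42/S (U(S) = -(-42)/S = 42/S)
((566 + U(-2))*(360 + Q))*(-12*22) + 1/(-688 - 484) = ((566 + 42/(-2))*(360 + 598))*(-12*22) + 1/(-688 - 484) = ((566 + 42*(-½))*958)*(-264) + 1/(-1172) = ((566 - 21)*958)*(-264) - 1/1172 = (545*958)*(-264) - 1/1172 = 522110*(-264) - 1/1172 = -137837040 - 1/1172 = -161545010881/1172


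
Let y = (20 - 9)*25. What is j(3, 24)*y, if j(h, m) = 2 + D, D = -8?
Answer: -1650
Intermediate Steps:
j(h, m) = -6 (j(h, m) = 2 - 8 = -6)
y = 275 (y = 11*25 = 275)
j(3, 24)*y = -6*275 = -1650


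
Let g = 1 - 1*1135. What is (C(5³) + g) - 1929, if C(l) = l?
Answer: -2938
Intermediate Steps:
g = -1134 (g = 1 - 1135 = -1134)
(C(5³) + g) - 1929 = (5³ - 1134) - 1929 = (125 - 1134) - 1929 = -1009 - 1929 = -2938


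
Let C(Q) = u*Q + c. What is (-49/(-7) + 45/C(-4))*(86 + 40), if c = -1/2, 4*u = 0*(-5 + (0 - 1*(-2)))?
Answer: -10458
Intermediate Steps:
u = 0 (u = (0*(-5 + (0 - 1*(-2))))/4 = (0*(-5 + (0 + 2)))/4 = (0*(-5 + 2))/4 = (0*(-3))/4 = (1/4)*0 = 0)
c = -1/2 (c = -1*1/2 = -1/2 ≈ -0.50000)
C(Q) = -1/2 (C(Q) = 0*Q - 1/2 = 0 - 1/2 = -1/2)
(-49/(-7) + 45/C(-4))*(86 + 40) = (-49/(-7) + 45/(-1/2))*(86 + 40) = (-49*(-1/7) + 45*(-2))*126 = (7 - 90)*126 = -83*126 = -10458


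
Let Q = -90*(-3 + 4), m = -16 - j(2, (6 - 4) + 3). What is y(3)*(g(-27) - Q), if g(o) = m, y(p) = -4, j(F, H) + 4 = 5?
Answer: -292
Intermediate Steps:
j(F, H) = 1 (j(F, H) = -4 + 5 = 1)
m = -17 (m = -16 - 1*1 = -16 - 1 = -17)
Q = -90 (Q = -90*1 = -90)
g(o) = -17
y(3)*(g(-27) - Q) = -4*(-17 - 1*(-90)) = -4*(-17 + 90) = -4*73 = -292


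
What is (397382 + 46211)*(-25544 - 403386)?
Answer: -190270345490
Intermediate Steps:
(397382 + 46211)*(-25544 - 403386) = 443593*(-428930) = -190270345490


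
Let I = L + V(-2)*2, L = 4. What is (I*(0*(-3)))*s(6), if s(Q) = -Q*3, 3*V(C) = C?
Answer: 0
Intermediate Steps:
V(C) = C/3
s(Q) = -3*Q
I = 8/3 (I = 4 + ((⅓)*(-2))*2 = 4 - ⅔*2 = 4 - 4/3 = 8/3 ≈ 2.6667)
(I*(0*(-3)))*s(6) = (8*(0*(-3))/3)*(-3*6) = ((8/3)*0)*(-18) = 0*(-18) = 0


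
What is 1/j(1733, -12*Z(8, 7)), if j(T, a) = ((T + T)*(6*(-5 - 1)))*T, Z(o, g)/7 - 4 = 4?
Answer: -1/216236808 ≈ -4.6246e-9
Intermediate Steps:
Z(o, g) = 56 (Z(o, g) = 28 + 7*4 = 28 + 28 = 56)
j(T, a) = -72*T**2 (j(T, a) = ((2*T)*(6*(-6)))*T = ((2*T)*(-36))*T = (-72*T)*T = -72*T**2)
1/j(1733, -12*Z(8, 7)) = 1/(-72*1733**2) = 1/(-72*3003289) = 1/(-216236808) = -1/216236808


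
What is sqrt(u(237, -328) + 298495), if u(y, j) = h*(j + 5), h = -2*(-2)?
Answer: sqrt(297203) ≈ 545.16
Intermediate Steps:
h = 4
u(y, j) = 20 + 4*j (u(y, j) = 4*(j + 5) = 4*(5 + j) = 20 + 4*j)
sqrt(u(237, -328) + 298495) = sqrt((20 + 4*(-328)) + 298495) = sqrt((20 - 1312) + 298495) = sqrt(-1292 + 298495) = sqrt(297203)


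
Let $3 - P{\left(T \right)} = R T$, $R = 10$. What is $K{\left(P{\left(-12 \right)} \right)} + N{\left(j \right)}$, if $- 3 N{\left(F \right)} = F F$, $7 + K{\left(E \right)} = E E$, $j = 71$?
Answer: $\frac{40325}{3} \approx 13442.0$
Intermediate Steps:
$P{\left(T \right)} = 3 - 10 T$
$K{\left(E \right)} = -7 + E^{2}$ ($K{\left(E \right)} = -7 + E E = -7 + E^{2}$)
$N{\left(F \right)} = - \frac{F^{2}}{3}$ ($N{\left(F \right)} = - \frac{F F}{3} = - \frac{F^{2}}{3}$)
$K{\left(P{\left(-12 \right)} \right)} + N{\left(j \right)} = \left(-7 + \left(3 - -120\right)^{2}\right) - \frac{71^{2}}{3} = \left(-7 + \left(3 + 120\right)^{2}\right) - \frac{5041}{3} = \left(-7 + 123^{2}\right) - \frac{5041}{3} = \left(-7 + 15129\right) - \frac{5041}{3} = 15122 - \frac{5041}{3} = \frac{40325}{3}$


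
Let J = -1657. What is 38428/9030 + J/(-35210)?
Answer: 19543037/4542090 ≈ 4.3027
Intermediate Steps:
38428/9030 + J/(-35210) = 38428/9030 - 1657/(-35210) = 38428*(1/9030) - 1657*(-1/35210) = 19214/4515 + 1657/35210 = 19543037/4542090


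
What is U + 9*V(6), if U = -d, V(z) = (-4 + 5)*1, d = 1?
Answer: 8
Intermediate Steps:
V(z) = 1 (V(z) = 1*1 = 1)
U = -1 (U = -1*1 = -1)
U + 9*V(6) = -1 + 9*1 = -1 + 9 = 8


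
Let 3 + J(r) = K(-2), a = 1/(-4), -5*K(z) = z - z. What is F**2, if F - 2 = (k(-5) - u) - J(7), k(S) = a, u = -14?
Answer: 5625/16 ≈ 351.56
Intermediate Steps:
K(z) = 0 (K(z) = -(z - z)/5 = -1/5*0 = 0)
a = -1/4 ≈ -0.25000
k(S) = -1/4
J(r) = -3 (J(r) = -3 + 0 = -3)
F = 75/4 (F = 2 + ((-1/4 - 1*(-14)) - 1*(-3)) = 2 + ((-1/4 + 14) + 3) = 2 + (55/4 + 3) = 2 + 67/4 = 75/4 ≈ 18.750)
F**2 = (75/4)**2 = 5625/16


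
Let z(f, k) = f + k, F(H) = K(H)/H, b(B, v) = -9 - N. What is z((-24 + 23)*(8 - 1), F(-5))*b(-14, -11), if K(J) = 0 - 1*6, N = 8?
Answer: 493/5 ≈ 98.600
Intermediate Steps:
b(B, v) = -17 (b(B, v) = -9 - 1*8 = -9 - 8 = -17)
K(J) = -6 (K(J) = 0 - 6 = -6)
F(H) = -6/H
z((-24 + 23)*(8 - 1), F(-5))*b(-14, -11) = ((-24 + 23)*(8 - 1) - 6/(-5))*(-17) = (-1*7 - 6*(-⅕))*(-17) = (-7 + 6/5)*(-17) = -29/5*(-17) = 493/5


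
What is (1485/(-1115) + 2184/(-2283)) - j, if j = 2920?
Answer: -495921121/169703 ≈ -2922.3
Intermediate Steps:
(1485/(-1115) + 2184/(-2283)) - j = (1485/(-1115) + 2184/(-2283)) - 1*2920 = (1485*(-1/1115) + 2184*(-1/2283)) - 2920 = (-297/223 - 728/761) - 2920 = -388361/169703 - 2920 = -495921121/169703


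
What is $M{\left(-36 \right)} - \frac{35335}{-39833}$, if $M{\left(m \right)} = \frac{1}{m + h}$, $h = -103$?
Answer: $\frac{4871732}{5536787} \approx 0.87988$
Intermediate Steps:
$M{\left(m \right)} = \frac{1}{-103 + m}$ ($M{\left(m \right)} = \frac{1}{m - 103} = \frac{1}{-103 + m}$)
$M{\left(-36 \right)} - \frac{35335}{-39833} = \frac{1}{-103 - 36} - \frac{35335}{-39833} = \frac{1}{-139} - 35335 \left(- \frac{1}{39833}\right) = - \frac{1}{139} - - \frac{35335}{39833} = - \frac{1}{139} + \frac{35335}{39833} = \frac{4871732}{5536787}$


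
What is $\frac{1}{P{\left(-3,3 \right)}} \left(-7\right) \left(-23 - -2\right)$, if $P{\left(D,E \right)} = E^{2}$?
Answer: $\frac{49}{3} \approx 16.333$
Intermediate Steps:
$\frac{1}{P{\left(-3,3 \right)}} \left(-7\right) \left(-23 - -2\right) = \frac{1}{3^{2}} \left(-7\right) \left(-23 - -2\right) = \frac{1}{9} \left(-7\right) \left(-23 + 2\right) = \frac{1}{9} \left(-7\right) \left(-21\right) = \left(- \frac{7}{9}\right) \left(-21\right) = \frac{49}{3}$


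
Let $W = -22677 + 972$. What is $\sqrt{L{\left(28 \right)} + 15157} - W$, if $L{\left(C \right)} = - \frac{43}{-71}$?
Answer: $21705 + \frac{\sqrt{76409490}}{71} \approx 21828.0$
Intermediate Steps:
$L{\left(C \right)} = \frac{43}{71}$ ($L{\left(C \right)} = \left(-43\right) \left(- \frac{1}{71}\right) = \frac{43}{71}$)
$W = -21705$
$\sqrt{L{\left(28 \right)} + 15157} - W = \sqrt{\frac{43}{71} + 15157} - -21705 = \sqrt{\frac{1076190}{71}} + 21705 = \frac{\sqrt{76409490}}{71} + 21705 = 21705 + \frac{\sqrt{76409490}}{71}$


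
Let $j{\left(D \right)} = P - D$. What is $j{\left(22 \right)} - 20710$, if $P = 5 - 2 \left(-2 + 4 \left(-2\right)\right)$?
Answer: $-20707$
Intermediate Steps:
$P = 25$ ($P = 5 - 2 \left(-2 - 8\right) = 5 - -20 = 5 + 20 = 25$)
$j{\left(D \right)} = 25 - D$
$j{\left(22 \right)} - 20710 = \left(25 - 22\right) - 20710 = 3 - 20710 = -20707$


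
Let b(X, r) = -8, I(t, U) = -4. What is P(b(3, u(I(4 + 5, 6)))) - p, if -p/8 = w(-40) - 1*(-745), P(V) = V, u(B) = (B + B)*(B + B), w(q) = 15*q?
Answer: 1152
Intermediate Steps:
u(B) = 4*B**2 (u(B) = (2*B)*(2*B) = 4*B**2)
p = -1160 (p = -8*(15*(-40) - 1*(-745)) = -8*(-600 + 745) = -8*145 = -1160)
P(b(3, u(I(4 + 5, 6)))) - p = -8 - 1*(-1160) = -8 + 1160 = 1152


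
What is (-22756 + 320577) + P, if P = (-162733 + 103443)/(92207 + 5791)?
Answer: 14592901534/48999 ≈ 2.9782e+5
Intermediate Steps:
P = -29645/48999 (P = -59290/97998 = -59290*1/97998 = -29645/48999 ≈ -0.60501)
(-22756 + 320577) + P = (-22756 + 320577) - 29645/48999 = 297821 - 29645/48999 = 14592901534/48999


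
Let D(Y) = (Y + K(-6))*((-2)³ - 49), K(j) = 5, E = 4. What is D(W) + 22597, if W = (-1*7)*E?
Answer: 23908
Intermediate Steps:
W = -28 (W = -1*7*4 = -7*4 = -28)
D(Y) = -285 - 57*Y (D(Y) = (Y + 5)*((-2)³ - 49) = (5 + Y)*(-8 - 49) = (5 + Y)*(-57) = -285 - 57*Y)
D(W) + 22597 = (-285 - 57*(-28)) + 22597 = (-285 + 1596) + 22597 = 1311 + 22597 = 23908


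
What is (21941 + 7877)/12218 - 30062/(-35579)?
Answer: 714096069/217352111 ≈ 3.2854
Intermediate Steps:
(21941 + 7877)/12218 - 30062/(-35579) = 29818*(1/12218) - 30062*(-1/35579) = 14909/6109 + 30062/35579 = 714096069/217352111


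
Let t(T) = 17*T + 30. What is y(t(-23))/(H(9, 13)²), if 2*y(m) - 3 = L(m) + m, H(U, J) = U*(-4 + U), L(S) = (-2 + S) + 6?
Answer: -143/810 ≈ -0.17654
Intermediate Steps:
L(S) = 4 + S
t(T) = 30 + 17*T
y(m) = 7/2 + m (y(m) = 3/2 + ((4 + m) + m)/2 = 3/2 + (4 + 2*m)/2 = 3/2 + (2 + m) = 7/2 + m)
y(t(-23))/(H(9, 13)²) = (7/2 + (30 + 17*(-23)))/((9*(-4 + 9))²) = (7/2 + (30 - 391))/((9*5)²) = (7/2 - 361)/(45²) = -715/2/2025 = -715/2*1/2025 = -143/810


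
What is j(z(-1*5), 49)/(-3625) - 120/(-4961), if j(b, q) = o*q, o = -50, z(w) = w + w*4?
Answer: 503578/719345 ≈ 0.70005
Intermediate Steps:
z(w) = 5*w (z(w) = w + 4*w = 5*w)
j(b, q) = -50*q
j(z(-1*5), 49)/(-3625) - 120/(-4961) = -50*49/(-3625) - 120/(-4961) = -2450*(-1/3625) - 120*(-1/4961) = 98/145 + 120/4961 = 503578/719345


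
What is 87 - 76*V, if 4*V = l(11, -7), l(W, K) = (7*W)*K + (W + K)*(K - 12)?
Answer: 11772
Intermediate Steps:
l(W, K) = (-12 + K)*(K + W) + 7*K*W (l(W, K) = 7*K*W + (K + W)*(-12 + K) = 7*K*W + (-12 + K)*(K + W) = (-12 + K)*(K + W) + 7*K*W)
V = -615/4 (V = ((-7)**2 - 12*(-7) - 12*11 + 8*(-7)*11)/4 = (49 + 84 - 132 - 616)/4 = (1/4)*(-615) = -615/4 ≈ -153.75)
87 - 76*V = 87 - 76*(-615/4) = 87 + 11685 = 11772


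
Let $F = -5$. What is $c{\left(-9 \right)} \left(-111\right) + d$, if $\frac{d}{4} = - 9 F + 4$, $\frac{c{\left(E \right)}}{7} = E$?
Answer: $7189$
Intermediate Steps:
$c{\left(E \right)} = 7 E$
$d = 196$ ($d = 4 \left(\left(-9\right) \left(-5\right) + 4\right) = 4 \left(45 + 4\right) = 4 \cdot 49 = 196$)
$c{\left(-9 \right)} \left(-111\right) + d = 7 \left(-9\right) \left(-111\right) + 196 = \left(-63\right) \left(-111\right) + 196 = 6993 + 196 = 7189$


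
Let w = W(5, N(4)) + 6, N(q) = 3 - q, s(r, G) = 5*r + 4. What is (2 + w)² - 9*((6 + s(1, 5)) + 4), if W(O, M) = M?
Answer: -122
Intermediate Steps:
s(r, G) = 4 + 5*r
w = 5 (w = (3 - 1*4) + 6 = (3 - 4) + 6 = -1 + 6 = 5)
(2 + w)² - 9*((6 + s(1, 5)) + 4) = (2 + 5)² - 9*((6 + (4 + 5*1)) + 4) = 7² - 9*((6 + (4 + 5)) + 4) = 49 - 9*((6 + 9) + 4) = 49 - 9*(15 + 4) = 49 - 9*19 = 49 - 171 = -122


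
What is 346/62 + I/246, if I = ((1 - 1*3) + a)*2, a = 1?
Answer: 21248/3813 ≈ 5.5725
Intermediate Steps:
I = -2 (I = ((1 - 1*3) + 1)*2 = ((1 - 3) + 1)*2 = (-2 + 1)*2 = -1*2 = -2)
346/62 + I/246 = 346/62 - 2/246 = 346*(1/62) - 2*1/246 = 173/31 - 1/123 = 21248/3813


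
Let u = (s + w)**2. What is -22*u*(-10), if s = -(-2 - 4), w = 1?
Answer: 10780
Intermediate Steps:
s = 6 (s = -1*(-6) = 6)
u = 49 (u = (6 + 1)**2 = 7**2 = 49)
-22*u*(-10) = -22*49*(-10) = -1078*(-10) = 10780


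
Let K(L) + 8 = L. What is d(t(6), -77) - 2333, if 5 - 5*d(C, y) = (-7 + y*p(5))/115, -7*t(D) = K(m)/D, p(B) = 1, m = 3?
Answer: -1340816/575 ≈ -2331.9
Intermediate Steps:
K(L) = -8 + L
t(D) = 5/(7*D) (t(D) = -(-8 + 3)/(7*D) = -(-5)/(7*D) = 5/(7*D))
d(C, y) = 582/575 - y/575 (d(C, y) = 1 - (-7 + y*1)/(5*115) = 1 - (-7 + y)/(5*115) = 1 - (-7/115 + y/115)/5 = 1 + (7/575 - y/575) = 582/575 - y/575)
d(t(6), -77) - 2333 = (582/575 - 1/575*(-77)) - 2333 = (582/575 + 77/575) - 2333 = 659/575 - 2333 = -1340816/575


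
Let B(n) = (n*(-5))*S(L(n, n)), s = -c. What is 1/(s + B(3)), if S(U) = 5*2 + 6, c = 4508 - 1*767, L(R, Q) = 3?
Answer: -1/3981 ≈ -0.00025119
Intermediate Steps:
c = 3741 (c = 4508 - 767 = 3741)
S(U) = 16 (S(U) = 10 + 6 = 16)
s = -3741 (s = -1*3741 = -3741)
B(n) = -80*n (B(n) = (n*(-5))*16 = -5*n*16 = -80*n)
1/(s + B(3)) = 1/(-3741 - 80*3) = 1/(-3741 - 240) = 1/(-3981) = -1/3981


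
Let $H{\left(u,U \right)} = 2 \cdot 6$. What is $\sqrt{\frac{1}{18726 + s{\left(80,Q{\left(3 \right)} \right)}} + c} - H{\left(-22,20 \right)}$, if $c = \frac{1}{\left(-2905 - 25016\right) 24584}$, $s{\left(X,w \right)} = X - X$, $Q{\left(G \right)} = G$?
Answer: $-12 + \frac{\sqrt{6807618363083737542}}{357047530924} \approx -11.993$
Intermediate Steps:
$H{\left(u,U \right)} = 12$
$s{\left(X,w \right)} = 0$
$c = - \frac{1}{686409864}$ ($c = \frac{1}{-27921} \cdot \frac{1}{24584} = \left(- \frac{1}{27921}\right) \frac{1}{24584} = - \frac{1}{686409864} \approx -1.4569 \cdot 10^{-9}$)
$\sqrt{\frac{1}{18726 + s{\left(80,Q{\left(3 \right)} \right)}} + c} - H{\left(-22,20 \right)} = \sqrt{\frac{1}{18726 + 0} - \frac{1}{686409864}} - 12 = \sqrt{\frac{1}{18726} - \frac{1}{686409864}} - 12 = \sqrt{\frac{38132841}{714095061848}} - 12 = \frac{\sqrt{6807618363083737542}}{357047530924} - 12 = -12 + \frac{\sqrt{6807618363083737542}}{357047530924}$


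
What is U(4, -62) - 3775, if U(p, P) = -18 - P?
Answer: -3731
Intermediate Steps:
U(4, -62) - 3775 = (-18 - 1*(-62)) - 3775 = (-18 + 62) - 3775 = 44 - 3775 = -3731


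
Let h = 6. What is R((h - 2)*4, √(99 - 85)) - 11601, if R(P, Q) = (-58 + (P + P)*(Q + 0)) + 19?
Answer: -11640 + 32*√14 ≈ -11520.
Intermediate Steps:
R(P, Q) = -39 + 2*P*Q (R(P, Q) = (-58 + (2*P)*Q) + 19 = (-58 + 2*P*Q) + 19 = -39 + 2*P*Q)
R((h - 2)*4, √(99 - 85)) - 11601 = (-39 + 2*((6 - 2)*4)*√(99 - 85)) - 11601 = (-39 + 2*(4*4)*√14) - 11601 = (-39 + 2*16*√14) - 11601 = (-39 + 32*√14) - 11601 = -11640 + 32*√14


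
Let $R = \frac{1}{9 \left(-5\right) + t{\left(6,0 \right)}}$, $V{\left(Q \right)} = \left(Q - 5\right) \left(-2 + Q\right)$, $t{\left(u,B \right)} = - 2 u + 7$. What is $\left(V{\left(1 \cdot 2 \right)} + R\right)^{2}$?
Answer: $\frac{1}{2500} \approx 0.0004$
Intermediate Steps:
$t{\left(u,B \right)} = 7 - 2 u$
$V{\left(Q \right)} = \left(-5 + Q\right) \left(-2 + Q\right)$
$R = - \frac{1}{50}$ ($R = \frac{1}{9 \left(-5\right) + \left(7 - 12\right)} = \frac{1}{-45 + \left(7 - 12\right)} = \frac{1}{-45 - 5} = \frac{1}{-50} = - \frac{1}{50} \approx -0.02$)
$\left(V{\left(1 \cdot 2 \right)} + R\right)^{2} = \left(\left(10 + \left(1 \cdot 2\right)^{2} - 7 \cdot 1 \cdot 2\right) - \frac{1}{50}\right)^{2} = \left(\left(10 + 2^{2} - 14\right) - \frac{1}{50}\right)^{2} = \left(\left(10 + 4 - 14\right) - \frac{1}{50}\right)^{2} = \left(0 - \frac{1}{50}\right)^{2} = \left(- \frac{1}{50}\right)^{2} = \frac{1}{2500}$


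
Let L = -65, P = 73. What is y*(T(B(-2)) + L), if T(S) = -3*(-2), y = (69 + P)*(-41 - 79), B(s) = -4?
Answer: 1005360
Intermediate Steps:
y = -17040 (y = (69 + 73)*(-41 - 79) = 142*(-120) = -17040)
T(S) = 6
y*(T(B(-2)) + L) = -17040*(6 - 65) = -17040*(-59) = 1005360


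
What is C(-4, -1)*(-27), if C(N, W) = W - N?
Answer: -81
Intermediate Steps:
C(-4, -1)*(-27) = (-1 - 1*(-4))*(-27) = (-1 + 4)*(-27) = 3*(-27) = -81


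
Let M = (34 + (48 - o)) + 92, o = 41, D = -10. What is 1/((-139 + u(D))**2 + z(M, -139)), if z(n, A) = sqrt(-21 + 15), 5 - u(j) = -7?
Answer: 16129/260144647 - I*sqrt(6)/260144647 ≈ 6.2e-5 - 9.4159e-9*I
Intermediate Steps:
u(j) = 12 (u(j) = 5 - 1*(-7) = 5 + 7 = 12)
M = 133 (M = (34 + (48 - 1*41)) + 92 = (34 + (48 - 41)) + 92 = (34 + 7) + 92 = 41 + 92 = 133)
z(n, A) = I*sqrt(6) (z(n, A) = sqrt(-6) = I*sqrt(6))
1/((-139 + u(D))**2 + z(M, -139)) = 1/((-139 + 12)**2 + I*sqrt(6)) = 1/((-127)**2 + I*sqrt(6)) = 1/(16129 + I*sqrt(6))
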